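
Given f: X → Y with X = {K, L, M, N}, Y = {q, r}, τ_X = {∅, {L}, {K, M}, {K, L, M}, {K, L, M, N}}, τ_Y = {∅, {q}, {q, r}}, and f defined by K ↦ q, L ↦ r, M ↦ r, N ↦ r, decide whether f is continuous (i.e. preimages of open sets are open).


f is NOT continuous.

Compute f^{-1}(U) for each U ∈ τ_Y:
  U = ∅: f^{-1}(U) = ∅ ∈ τ_X ✓.
  U = {q}: f^{-1}(U) = {K} ∉ τ_X ✗.
  U = {q, r}: f^{-1}(U) = {K, L, M, N} ∈ τ_X ✓.
Found U = {q} with f^{-1}(U) = {K} not in τ_X. Therefore f is NOT continuous.


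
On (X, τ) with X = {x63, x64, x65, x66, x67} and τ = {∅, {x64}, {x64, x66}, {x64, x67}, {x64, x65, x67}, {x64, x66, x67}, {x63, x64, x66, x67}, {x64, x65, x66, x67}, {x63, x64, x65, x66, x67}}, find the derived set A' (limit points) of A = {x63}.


A' = ∅

For each x ∈ X, list the open sets U ∈ τ with x ∈ U, then check whether U ∩ (A ∖ {x}) ≠ ∅ for every such U.
  x = x63: open {x63, x64, x66, x67} ∋ x has {x63, x64, x66, x67} ∩ (A ∖ {x63}) = ∅, so x is NOT a limit point.
  x = x64: open {x64} ∋ x has {x64} ∩ (A ∖ {x64}) = ∅, so x is NOT a limit point.
  x = x65: open {x64, x65, x67} ∋ x has {x64, x65, x67} ∩ (A ∖ {x65}) = ∅, so x is NOT a limit point.
  x = x66: open {x64, x66} ∋ x has {x64, x66} ∩ (A ∖ {x66}) = ∅, so x is NOT a limit point.
  x = x67: open {x64, x67} ∋ x has {x64, x67} ∩ (A ∖ {x67}) = ∅, so x is NOT a limit point.
Collecting: A' = ∅.


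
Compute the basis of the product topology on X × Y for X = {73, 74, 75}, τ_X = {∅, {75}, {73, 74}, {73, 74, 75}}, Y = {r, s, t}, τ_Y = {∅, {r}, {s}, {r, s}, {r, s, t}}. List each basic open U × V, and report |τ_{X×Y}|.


Basis B = {∅ × ∅, {75} × {r}, {75} × {s}, {73, 74} × {r}, {73, 74} × {s}, {75} × {r, s}, {73, 74, 75} × {r}, {73, 74, 75} × {s}, {75} × {r, s, t}, {73, 74} × {r, s}, {73, 74} × {r, s, t}, {73, 74, 75} × {r, s}, {73, 74, 75} × {r, s, t}}; |τ_{X×Y}| = 25.

Enumerate products U × V with U ∈ τ_X, V ∈ τ_Y (deduplicated):
  ∅ × ∅ = {} (∅)
  {75} × {r} = {(75,r)}
  {75} × {s} = {(75,s)}
  {73, 74} × {r} = {(73,r), (74,r)}
  {73, 74} × {s} = {(73,s), (74,s)}
  {75} × {r, s} = {(75,r), (75,s)}
  {73, 74, 75} × {r} = {(73,r), (74,r), (75,r)}
  {73, 74, 75} × {s} = {(73,s), (74,s), (75,s)}
  {75} × {r, s, t} = {(75,r), (75,s), (75,t)}
  {73, 74} × {r, s} = {(73,r), (73,s), (74,r), (74,s)}
  {73, 74} × {r, s, t} = {(73,r), (73,s), (73,t), (74,r), (74,s), (74,t)}
  {73, 74, 75} × {r, s} = {(73,r), (73,s), (74,r), (74,s), (75,r), (75,s)}
  {73, 74, 75} × {r, s, t} = {(73,r), (73,s), (73,t), (74,r), (74,s), (74,t), (75,r), (75,s), (75,t)}
These 13 distinct sets form the basis B.
Close under arbitrary unions to get τ_{X×Y}; counting gives |τ_{X×Y}| = 25.


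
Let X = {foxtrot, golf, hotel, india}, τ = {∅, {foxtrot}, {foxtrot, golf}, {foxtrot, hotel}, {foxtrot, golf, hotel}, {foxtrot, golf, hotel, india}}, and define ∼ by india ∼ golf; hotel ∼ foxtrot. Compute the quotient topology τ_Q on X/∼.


X/∼ = {[foxtrot=hotel], [golf=india]}; |τ_Q| = 3.

Equivalence classes: [foxtrot=hotel], [golf=india].
Quotient map π: X → X/∼ sends foxtrot ↦ [foxtrot=hotel], golf ↦ [golf=india], hotel ↦ [foxtrot=hotel], india ↦ [golf=india].
For each subset V ⊆ X/∼, compute π^{-1}(V) ⊆ X and check whether π^{-1}(V) ∈ τ. V is open in τ_Q iff π^{-1}(V) ∈ τ.
  V = {}: π^{-1}(V) = ∅ ∈ τ ✓.
  V = {[foxtrot=hotel]}: π^{-1}(V) = {foxtrot, hotel} ∈ τ ✓.
  V = {[golf=india]}: π^{-1}(V) = {golf, india} ∉ τ ✗.
  V = {[foxtrot=hotel], [golf=india]}: π^{-1}(V) = {foxtrot, golf, hotel, india} ∈ τ ✓.
Open sets in the quotient: τ_Q = {{}, {[foxtrot=hotel]}, {[foxtrot=hotel], [golf=india]}} (3 elements).


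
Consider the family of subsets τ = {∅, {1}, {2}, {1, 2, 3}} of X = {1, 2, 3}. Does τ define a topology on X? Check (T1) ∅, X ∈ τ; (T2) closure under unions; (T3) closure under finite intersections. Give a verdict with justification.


τ is NOT a topology on X.

Axiom (T1): ∅ ∈ τ? Yes; X ∈ τ? Yes.
Axiom (T2/T3): check pairwise unions and intersections of members of τ.
Counterexample for (T2): {1} ∪ {2} = {1, 2} ∉ τ. Therefore τ is NOT a topology.


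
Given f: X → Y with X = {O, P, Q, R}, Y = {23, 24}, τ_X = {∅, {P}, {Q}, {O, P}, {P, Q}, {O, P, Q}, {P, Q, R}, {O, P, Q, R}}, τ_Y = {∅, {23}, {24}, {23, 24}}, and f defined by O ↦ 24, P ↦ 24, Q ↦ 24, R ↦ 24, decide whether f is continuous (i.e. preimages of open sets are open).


f IS continuous.

Compute f^{-1}(U) for each U ∈ τ_Y:
  U = ∅: f^{-1}(U) = ∅ ∈ τ_X ✓.
  U = {23}: f^{-1}(U) = ∅ ∈ τ_X ✓.
  U = {24}: f^{-1}(U) = {O, P, Q, R} ∈ τ_X ✓.
  U = {23, 24}: f^{-1}(U) = {O, P, Q, R} ∈ τ_X ✓.
Every preimage lies in τ_X, so f IS continuous.


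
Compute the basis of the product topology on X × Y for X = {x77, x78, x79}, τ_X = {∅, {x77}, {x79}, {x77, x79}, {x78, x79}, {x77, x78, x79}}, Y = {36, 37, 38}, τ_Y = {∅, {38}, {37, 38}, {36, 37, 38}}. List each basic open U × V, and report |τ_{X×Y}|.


Basis B = {∅ × ∅, {x77} × {38}, {x79} × {38}, {x77} × {37, 38}, {x77, x79} × {38}, {x78, x79} × {38}, {x79} × {37, 38}, {x77} × {36, 37, 38}, {x77, x78, x79} × {38}, {x79} × {36, 37, 38}, {x77, x79} × {37, 38}, {x78, x79} × {37, 38}, {x77, x79} × {36, 37, 38}, {x77, x78, x79} × {37, 38}, {x78, x79} × {36, 37, 38}, {x77, x78, x79} × {36, 37, 38}}; |τ_{X×Y}| = 40.

Enumerate products U × V with U ∈ τ_X, V ∈ τ_Y (deduplicated):
  ∅ × ∅ = {} (∅)
  {x77} × {38} = {(x77,38)}
  {x79} × {38} = {(x79,38)}
  {x77} × {37, 38} = {(x77,37), (x77,38)}
  {x77, x79} × {38} = {(x77,38), (x79,38)}
  {x78, x79} × {38} = {(x78,38), (x79,38)}
  {x79} × {37, 38} = {(x79,37), (x79,38)}
  {x77} × {36, 37, 38} = {(x77,36), (x77,37), (x77,38)}
  {x77, x78, x79} × {38} = {(x77,38), (x78,38), (x79,38)}
  {x79} × {36, 37, 38} = {(x79,36), (x79,37), (x79,38)}
  {x77, x79} × {37, 38} = {(x77,37), (x77,38), (x79,37), (x79,38)}
  {x78, x79} × {37, 38} = {(x78,37), (x78,38), (x79,37), (x79,38)}
  {x77, x79} × {36, 37, 38} = {(x77,36), (x77,37), (x77,38), (x79,36), (x79,37), (x79,38)}
  {x77, x78, x79} × {37, 38} = {(x77,37), (x77,38), (x78,37), (x78,38), (x79,37), (x79,38)}
  {x78, x79} × {36, 37, 38} = {(x78,36), (x78,37), (x78,38), (x79,36), (x79,37), (x79,38)}
  {x77, x78, x79} × {36, 37, 38} = {(x77,36), (x77,37), (x77,38), (x78,36), (x78,37), (x78,38), (x79,36), (x79,37), (x79,38)}
These 16 distinct sets form the basis B.
Close under arbitrary unions to get τ_{X×Y}; counting gives |τ_{X×Y}| = 40.


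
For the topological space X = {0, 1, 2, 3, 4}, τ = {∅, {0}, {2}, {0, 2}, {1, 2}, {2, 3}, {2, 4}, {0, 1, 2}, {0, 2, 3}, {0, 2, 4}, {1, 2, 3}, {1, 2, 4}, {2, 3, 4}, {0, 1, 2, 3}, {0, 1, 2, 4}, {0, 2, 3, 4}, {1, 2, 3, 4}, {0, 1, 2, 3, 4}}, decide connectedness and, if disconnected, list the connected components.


(X, τ) is disconnected; components = [{0}, {1, 2, 3, 4}].

Find clopen sets (U ∈ τ with X ∖ U ∈ τ):
  U = ∅, X ∖ U = {0, 1, 2, 3, 4} — both open, so U is clopen.
  U = {0}, X ∖ U = {1, 2, 3, 4} — both open, so U is clopen.
  U = {1, 2, 3, 4}, X ∖ U = {0} — both open, so U is clopen.
  U = {0, 1, 2, 3, 4}, X ∖ U = ∅ — both open, so U is clopen.
Nontrivial clopen(s) exist: e.g. {1, 2, 3, 4}. So (X, τ) is disconnected.
Compute connected components by grouping points that agree on all clopens:
  component: {0}
  component: {1, 2, 3, 4}


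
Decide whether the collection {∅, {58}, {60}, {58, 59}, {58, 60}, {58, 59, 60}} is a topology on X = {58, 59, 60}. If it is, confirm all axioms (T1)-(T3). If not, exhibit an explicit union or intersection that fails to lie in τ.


τ IS a topology on X.

Axiom (T1): ∅ ∈ τ? Yes; X ∈ τ? Yes.
Axiom (T2/T3): check pairwise unions and intersections of members of τ.
All pairwise intersections and unions checked — each lies in τ. Therefore τ satisfies (T1), (T2), (T3): it IS a topology on X.


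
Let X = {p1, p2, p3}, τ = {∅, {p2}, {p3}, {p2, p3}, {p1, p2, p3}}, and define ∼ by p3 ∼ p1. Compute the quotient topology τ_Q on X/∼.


X/∼ = {[p1=p3], [p2]}; |τ_Q| = 3.

Equivalence classes: [p1=p3], [p2].
Quotient map π: X → X/∼ sends p1 ↦ [p1=p3], p2 ↦ [p2], p3 ↦ [p1=p3].
For each subset V ⊆ X/∼, compute π^{-1}(V) ⊆ X and check whether π^{-1}(V) ∈ τ. V is open in τ_Q iff π^{-1}(V) ∈ τ.
  V = {}: π^{-1}(V) = ∅ ∈ τ ✓.
  V = {[p1=p3]}: π^{-1}(V) = {p1, p3} ∉ τ ✗.
  V = {[p2]}: π^{-1}(V) = {p2} ∈ τ ✓.
  V = {[p1=p3], [p2]}: π^{-1}(V) = {p1, p2, p3} ∈ τ ✓.
Open sets in the quotient: τ_Q = {{}, {[p2]}, {[p1=p3], [p2]}} (3 elements).


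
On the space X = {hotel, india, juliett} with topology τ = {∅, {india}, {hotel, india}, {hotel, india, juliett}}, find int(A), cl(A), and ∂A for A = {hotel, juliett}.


int(A) = ∅, cl(A) = {hotel, juliett}, ∂A = {hotel, juliett}.

Closed sets in (X, τ) are complements of opens:
  closed(X, τ) = {∅, {juliett}, {hotel, juliett}, {hotel, india, juliett}}.
int(A) = ⋃ {U ∈ τ : U ⊆ A}. Opens contained in A: ∅.
Taking the union of these: int(A) = ∅.
cl(A) = ⋂ {C closed : A ⊆ C}. Closed sets containing A: {hotel, juliett}, {hotel, india, juliett}.
Intersecting these: cl(A) = {hotel, juliett}.
∂A = cl(A) ∖ int(A) = {hotel, juliett} ∖ ∅ = {hotel, juliett}.


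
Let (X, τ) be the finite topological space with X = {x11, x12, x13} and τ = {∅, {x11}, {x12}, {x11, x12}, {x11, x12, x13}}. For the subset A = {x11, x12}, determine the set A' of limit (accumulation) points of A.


A' = {x13}

For each x ∈ X, list the open sets U ∈ τ with x ∈ U, then check whether U ∩ (A ∖ {x}) ≠ ∅ for every such U.
  x = x11: open {x11} ∋ x has {x11} ∩ (A ∖ {x11}) = ∅, so x is NOT a limit point.
  x = x12: open {x12} ∋ x has {x12} ∩ (A ∖ {x12}) = ∅, so x is NOT a limit point.
  x = x13: opens ∋ x are {x11, x12, x13}; each meets A ∖ {x13}, so x IS a limit point.
Collecting: A' = {x13}.


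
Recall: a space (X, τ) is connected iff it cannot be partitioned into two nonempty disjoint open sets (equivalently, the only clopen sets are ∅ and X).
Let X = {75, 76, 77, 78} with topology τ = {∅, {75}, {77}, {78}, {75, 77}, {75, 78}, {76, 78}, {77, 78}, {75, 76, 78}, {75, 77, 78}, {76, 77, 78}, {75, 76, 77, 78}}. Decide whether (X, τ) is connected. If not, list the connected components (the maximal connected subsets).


(X, τ) is disconnected; components = [{75}, {77}, {76, 78}].

Find clopen sets (U ∈ τ with X ∖ U ∈ τ):
  U = ∅, X ∖ U = {75, 76, 77, 78} — both open, so U is clopen.
  U = {75}, X ∖ U = {76, 77, 78} — both open, so U is clopen.
  U = {77}, X ∖ U = {75, 76, 78} — both open, so U is clopen.
  U = {75, 77}, X ∖ U = {76, 78} — both open, so U is clopen.
  U = {76, 78}, X ∖ U = {75, 77} — both open, so U is clopen.
  U = {75, 76, 78}, X ∖ U = {77} — both open, so U is clopen.
  U = {76, 77, 78}, X ∖ U = {75} — both open, so U is clopen.
  U = {75, 76, 77, 78}, X ∖ U = ∅ — both open, so U is clopen.
Nontrivial clopen(s) exist: e.g. {75, 77}. So (X, τ) is disconnected.
Compute connected components by grouping points that agree on all clopens:
  component: {75}
  component: {77}
  component: {76, 78}


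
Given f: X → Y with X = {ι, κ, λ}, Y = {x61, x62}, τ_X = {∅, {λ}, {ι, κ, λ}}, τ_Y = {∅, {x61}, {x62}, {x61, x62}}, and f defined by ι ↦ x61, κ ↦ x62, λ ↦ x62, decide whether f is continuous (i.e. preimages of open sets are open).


f is NOT continuous.

Compute f^{-1}(U) for each U ∈ τ_Y:
  U = ∅: f^{-1}(U) = ∅ ∈ τ_X ✓.
  U = {x61}: f^{-1}(U) = {ι} ∉ τ_X ✗.
  U = {x62}: f^{-1}(U) = {κ, λ} ∉ τ_X ✗.
  U = {x61, x62}: f^{-1}(U) = {ι, κ, λ} ∈ τ_X ✓.
Found U = {x61} with f^{-1}(U) = {ι} not in τ_X. Therefore f is NOT continuous.


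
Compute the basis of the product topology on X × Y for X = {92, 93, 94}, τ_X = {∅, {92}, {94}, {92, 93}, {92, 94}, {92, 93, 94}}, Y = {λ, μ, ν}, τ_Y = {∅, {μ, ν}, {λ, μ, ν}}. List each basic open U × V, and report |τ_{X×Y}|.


Basis B = {∅ × ∅, {92} × {μ, ν}, {94} × {μ, ν}, {92} × {λ, μ, ν}, {94} × {λ, μ, ν}, {92, 93} × {μ, ν}, {92, 94} × {μ, ν}, {92, 93} × {λ, μ, ν}, {92, 94} × {λ, μ, ν}, {92, 93, 94} × {μ, ν}, {92, 93, 94} × {λ, μ, ν}}; |τ_{X×Y}| = 18.

Enumerate products U × V with U ∈ τ_X, V ∈ τ_Y (deduplicated):
  ∅ × ∅ = {} (∅)
  {92} × {μ, ν} = {(92,μ), (92,ν)}
  {94} × {μ, ν} = {(94,μ), (94,ν)}
  {92} × {λ, μ, ν} = {(92,λ), (92,μ), (92,ν)}
  {94} × {λ, μ, ν} = {(94,λ), (94,μ), (94,ν)}
  {92, 93} × {μ, ν} = {(92,μ), (92,ν), (93,μ), (93,ν)}
  {92, 94} × {μ, ν} = {(92,μ), (92,ν), (94,μ), (94,ν)}
  {92, 93} × {λ, μ, ν} = {(92,λ), (92,μ), (92,ν), (93,λ), (93,μ), (93,ν)}
  {92, 94} × {λ, μ, ν} = {(92,λ), (92,μ), (92,ν), (94,λ), (94,μ), (94,ν)}
  {92, 93, 94} × {μ, ν} = {(92,μ), (92,ν), (93,μ), (93,ν), (94,μ), (94,ν)}
  {92, 93, 94} × {λ, μ, ν} = {(92,λ), (92,μ), (92,ν), (93,λ), (93,μ), (93,ν), (94,λ), (94,μ), (94,ν)}
These 11 distinct sets form the basis B.
Close under arbitrary unions to get τ_{X×Y}; counting gives |τ_{X×Y}| = 18.


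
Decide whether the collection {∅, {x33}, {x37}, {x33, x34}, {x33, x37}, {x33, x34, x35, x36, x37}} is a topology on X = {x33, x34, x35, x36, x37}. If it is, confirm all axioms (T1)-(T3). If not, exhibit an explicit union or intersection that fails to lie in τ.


τ is NOT a topology on X.

Axiom (T1): ∅ ∈ τ? Yes; X ∈ τ? Yes.
Axiom (T2/T3): check pairwise unions and intersections of members of τ.
Counterexample for (T2): {x37} ∪ {x33, x34} = {x33, x34, x37} ∉ τ. Therefore τ is NOT a topology.


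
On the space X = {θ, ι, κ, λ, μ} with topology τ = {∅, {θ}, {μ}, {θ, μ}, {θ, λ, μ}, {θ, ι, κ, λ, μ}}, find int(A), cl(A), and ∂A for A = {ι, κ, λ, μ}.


int(A) = {μ}, cl(A) = {ι, κ, λ, μ}, ∂A = {ι, κ, λ}.

Closed sets in (X, τ) are complements of opens:
  closed(X, τ) = {∅, {ι, κ}, {ι, κ, λ}, {θ, ι, κ, λ}, {ι, κ, λ, μ}, {θ, ι, κ, λ, μ}}.
int(A) = ⋃ {U ∈ τ : U ⊆ A}. Opens contained in A: ∅, {μ}.
Taking the union of these: int(A) = {μ}.
cl(A) = ⋂ {C closed : A ⊆ C}. Closed sets containing A: {ι, κ, λ, μ}, {θ, ι, κ, λ, μ}.
Intersecting these: cl(A) = {ι, κ, λ, μ}.
∂A = cl(A) ∖ int(A) = {ι, κ, λ, μ} ∖ {μ} = {ι, κ, λ}.


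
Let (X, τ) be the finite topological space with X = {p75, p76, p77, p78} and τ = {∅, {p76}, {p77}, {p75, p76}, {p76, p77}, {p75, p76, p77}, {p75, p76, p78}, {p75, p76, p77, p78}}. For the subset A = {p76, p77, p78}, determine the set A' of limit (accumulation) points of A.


A' = {p75, p78}

For each x ∈ X, list the open sets U ∈ τ with x ∈ U, then check whether U ∩ (A ∖ {x}) ≠ ∅ for every such U.
  x = p75: opens ∋ x are {p75, p76}, {p75, p76, p77}, {p75, p76, p78}, {p75, p76, p77, p78}; each meets A ∖ {p75}, so x IS a limit point.
  x = p76: open {p76} ∋ x has {p76} ∩ (A ∖ {p76}) = ∅, so x is NOT a limit point.
  x = p77: open {p77} ∋ x has {p77} ∩ (A ∖ {p77}) = ∅, so x is NOT a limit point.
  x = p78: opens ∋ x are {p75, p76, p78}, {p75, p76, p77, p78}; each meets A ∖ {p78}, so x IS a limit point.
Collecting: A' = {p75, p78}.


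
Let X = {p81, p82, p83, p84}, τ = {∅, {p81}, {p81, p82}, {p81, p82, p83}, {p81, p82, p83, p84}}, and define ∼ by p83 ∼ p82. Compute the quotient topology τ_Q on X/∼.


X/∼ = {[p81], [p82=p83], [p84]}; |τ_Q| = 4.

Equivalence classes: [p81], [p82=p83], [p84].
Quotient map π: X → X/∼ sends p81 ↦ [p81], p82 ↦ [p82=p83], p83 ↦ [p82=p83], p84 ↦ [p84].
For each subset V ⊆ X/∼, compute π^{-1}(V) ⊆ X and check whether π^{-1}(V) ∈ τ. V is open in τ_Q iff π^{-1}(V) ∈ τ.
  V = {}: π^{-1}(V) = ∅ ∈ τ ✓.
  V = {[p81]}: π^{-1}(V) = {p81} ∈ τ ✓.
  V = {[p82=p83]}: π^{-1}(V) = {p82, p83} ∉ τ ✗.
  V = {[p81], [p82=p83]}: π^{-1}(V) = {p81, p82, p83} ∈ τ ✓.
  V = {[p84]}: π^{-1}(V) = {p84} ∉ τ ✗.
  V = {[p81], [p84]}: π^{-1}(V) = {p81, p84} ∉ τ ✗.
  V = {[p82=p83], [p84]}: π^{-1}(V) = {p82, p83, p84} ∉ τ ✗.
  V = {[p81], [p82=p83], [p84]}: π^{-1}(V) = {p81, p82, p83, p84} ∈ τ ✓.
Open sets in the quotient: τ_Q = {{}, {[p81]}, {[p81], [p82=p83]}, {[p81], [p82=p83], [p84]}} (4 elements).


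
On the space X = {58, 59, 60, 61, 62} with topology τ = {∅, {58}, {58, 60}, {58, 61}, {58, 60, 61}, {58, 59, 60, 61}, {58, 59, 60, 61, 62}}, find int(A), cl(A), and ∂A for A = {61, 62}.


int(A) = ∅, cl(A) = {59, 61, 62}, ∂A = {59, 61, 62}.

Closed sets in (X, τ) are complements of opens:
  closed(X, τ) = {∅, {62}, {59, 62}, {59, 60, 62}, {59, 61, 62}, {59, 60, 61, 62}, {58, 59, 60, 61, 62}}.
int(A) = ⋃ {U ∈ τ : U ⊆ A}. Opens contained in A: ∅.
Taking the union of these: int(A) = ∅.
cl(A) = ⋂ {C closed : A ⊆ C}. Closed sets containing A: {59, 61, 62}, {59, 60, 61, 62}, {58, 59, 60, 61, 62}.
Intersecting these: cl(A) = {59, 61, 62}.
∂A = cl(A) ∖ int(A) = {59, 61, 62} ∖ ∅ = {59, 61, 62}.


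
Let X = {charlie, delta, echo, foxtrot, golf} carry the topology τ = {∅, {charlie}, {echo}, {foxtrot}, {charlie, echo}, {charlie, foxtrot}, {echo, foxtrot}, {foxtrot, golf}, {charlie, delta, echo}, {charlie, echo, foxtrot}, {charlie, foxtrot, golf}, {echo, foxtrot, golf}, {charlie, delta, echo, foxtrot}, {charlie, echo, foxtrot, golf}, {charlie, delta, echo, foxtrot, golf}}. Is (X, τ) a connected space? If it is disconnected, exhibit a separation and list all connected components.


(X, τ) is disconnected; components = [{foxtrot, golf}, {charlie, delta, echo}].

Find clopen sets (U ∈ τ with X ∖ U ∈ τ):
  U = ∅, X ∖ U = {charlie, delta, echo, foxtrot, golf} — both open, so U is clopen.
  U = {foxtrot, golf}, X ∖ U = {charlie, delta, echo} — both open, so U is clopen.
  U = {charlie, delta, echo}, X ∖ U = {foxtrot, golf} — both open, so U is clopen.
  U = {charlie, delta, echo, foxtrot, golf}, X ∖ U = ∅ — both open, so U is clopen.
Nontrivial clopen(s) exist: e.g. {charlie, delta, echo}. So (X, τ) is disconnected.
Compute connected components by grouping points that agree on all clopens:
  component: {foxtrot, golf}
  component: {charlie, delta, echo}


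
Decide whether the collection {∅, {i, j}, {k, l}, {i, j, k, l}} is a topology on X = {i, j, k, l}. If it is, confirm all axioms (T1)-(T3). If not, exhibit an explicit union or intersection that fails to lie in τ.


τ IS a topology on X.

Axiom (T1): ∅ ∈ τ? Yes; X ∈ τ? Yes.
Axiom (T2/T3): check pairwise unions and intersections of members of τ.
All pairwise intersections and unions checked — each lies in τ. Therefore τ satisfies (T1), (T2), (T3): it IS a topology on X.


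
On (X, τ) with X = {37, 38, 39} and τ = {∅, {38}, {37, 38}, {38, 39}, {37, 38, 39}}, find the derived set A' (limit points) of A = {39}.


A' = ∅

For each x ∈ X, list the open sets U ∈ τ with x ∈ U, then check whether U ∩ (A ∖ {x}) ≠ ∅ for every such U.
  x = 37: open {37, 38} ∋ x has {37, 38} ∩ (A ∖ {37}) = ∅, so x is NOT a limit point.
  x = 38: open {38} ∋ x has {38} ∩ (A ∖ {38}) = ∅, so x is NOT a limit point.
  x = 39: open {38, 39} ∋ x has {38, 39} ∩ (A ∖ {39}) = ∅, so x is NOT a limit point.
Collecting: A' = ∅.


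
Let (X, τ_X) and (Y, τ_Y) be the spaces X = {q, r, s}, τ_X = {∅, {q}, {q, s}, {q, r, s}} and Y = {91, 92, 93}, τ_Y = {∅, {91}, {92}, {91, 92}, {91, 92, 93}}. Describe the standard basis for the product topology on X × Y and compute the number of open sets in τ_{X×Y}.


Basis B = {∅ × ∅, {q} × {91}, {q} × {92}, {q} × {91, 92}, {q, s} × {91}, {q, s} × {92}, {q} × {91, 92, 93}, {q, r, s} × {91}, {q, r, s} × {92}, {q, s} × {91, 92}, {q, s} × {91, 92, 93}, {q, r, s} × {91, 92}, {q, r, s} × {91, 92, 93}}; |τ_{X×Y}| = 30.

Enumerate products U × V with U ∈ τ_X, V ∈ τ_Y (deduplicated):
  ∅ × ∅ = {} (∅)
  {q} × {91} = {(q,91)}
  {q} × {92} = {(q,92)}
  {q} × {91, 92} = {(q,91), (q,92)}
  {q, s} × {91} = {(q,91), (s,91)}
  {q, s} × {92} = {(q,92), (s,92)}
  {q} × {91, 92, 93} = {(q,91), (q,92), (q,93)}
  {q, r, s} × {91} = {(q,91), (r,91), (s,91)}
  {q, r, s} × {92} = {(q,92), (r,92), (s,92)}
  {q, s} × {91, 92} = {(q,91), (q,92), (s,91), (s,92)}
  {q, s} × {91, 92, 93} = {(q,91), (q,92), (q,93), (s,91), (s,92), (s,93)}
  {q, r, s} × {91, 92} = {(q,91), (q,92), (r,91), (r,92), (s,91), (s,92)}
  {q, r, s} × {91, 92, 93} = {(q,91), (q,92), (q,93), (r,91), (r,92), (r,93), (s,91), (s,92), (s,93)}
These 13 distinct sets form the basis B.
Close under arbitrary unions to get τ_{X×Y}; counting gives |τ_{X×Y}| = 30.


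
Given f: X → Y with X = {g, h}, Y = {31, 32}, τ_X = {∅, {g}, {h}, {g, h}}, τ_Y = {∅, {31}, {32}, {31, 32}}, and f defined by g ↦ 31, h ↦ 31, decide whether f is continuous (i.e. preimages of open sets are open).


f IS continuous.

Compute f^{-1}(U) for each U ∈ τ_Y:
  U = ∅: f^{-1}(U) = ∅ ∈ τ_X ✓.
  U = {31}: f^{-1}(U) = {g, h} ∈ τ_X ✓.
  U = {32}: f^{-1}(U) = ∅ ∈ τ_X ✓.
  U = {31, 32}: f^{-1}(U) = {g, h} ∈ τ_X ✓.
Every preimage lies in τ_X, so f IS continuous.


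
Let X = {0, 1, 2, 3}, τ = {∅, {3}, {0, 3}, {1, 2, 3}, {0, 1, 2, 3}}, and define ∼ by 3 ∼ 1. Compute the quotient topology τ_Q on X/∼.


X/∼ = {[0], [1=3], [2]}; |τ_Q| = 3.

Equivalence classes: [0], [1=3], [2].
Quotient map π: X → X/∼ sends 0 ↦ [0], 1 ↦ [1=3], 2 ↦ [2], 3 ↦ [1=3].
For each subset V ⊆ X/∼, compute π^{-1}(V) ⊆ X and check whether π^{-1}(V) ∈ τ. V is open in τ_Q iff π^{-1}(V) ∈ τ.
  V = {}: π^{-1}(V) = ∅ ∈ τ ✓.
  V = {[0]}: π^{-1}(V) = {0} ∉ τ ✗.
  V = {[1=3]}: π^{-1}(V) = {1, 3} ∉ τ ✗.
  V = {[0], [1=3]}: π^{-1}(V) = {0, 1, 3} ∉ τ ✗.
  V = {[2]}: π^{-1}(V) = {2} ∉ τ ✗.
  V = {[0], [2]}: π^{-1}(V) = {0, 2} ∉ τ ✗.
  V = {[1=3], [2]}: π^{-1}(V) = {1, 2, 3} ∈ τ ✓.
  V = {[0], [1=3], [2]}: π^{-1}(V) = {0, 1, 2, 3} ∈ τ ✓.
Open sets in the quotient: τ_Q = {{}, {[1=3], [2]}, {[0], [1=3], [2]}} (3 elements).


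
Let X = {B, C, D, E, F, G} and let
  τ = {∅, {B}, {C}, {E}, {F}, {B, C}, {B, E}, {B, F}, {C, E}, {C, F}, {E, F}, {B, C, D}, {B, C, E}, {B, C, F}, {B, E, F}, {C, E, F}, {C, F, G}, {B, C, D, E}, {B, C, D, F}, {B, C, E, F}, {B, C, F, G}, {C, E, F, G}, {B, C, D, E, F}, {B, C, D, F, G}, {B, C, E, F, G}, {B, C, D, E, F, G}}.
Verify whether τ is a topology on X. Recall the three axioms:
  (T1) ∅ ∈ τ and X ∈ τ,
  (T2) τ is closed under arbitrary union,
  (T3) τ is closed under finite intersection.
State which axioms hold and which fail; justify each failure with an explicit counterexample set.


τ IS a topology on X.

Axiom (T1): ∅ ∈ τ? Yes; X ∈ τ? Yes.
Axiom (T2/T3): check pairwise unions and intersections of members of τ.
All pairwise intersections and unions checked — each lies in τ. Therefore τ satisfies (T1), (T2), (T3): it IS a topology on X.


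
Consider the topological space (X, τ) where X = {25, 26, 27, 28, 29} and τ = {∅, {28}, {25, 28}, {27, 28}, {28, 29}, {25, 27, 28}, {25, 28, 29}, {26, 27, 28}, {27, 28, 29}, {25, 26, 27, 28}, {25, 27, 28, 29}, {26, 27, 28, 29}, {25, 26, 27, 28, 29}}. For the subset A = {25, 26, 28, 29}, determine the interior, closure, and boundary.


int(A) = {25, 28, 29}, cl(A) = {25, 26, 27, 28, 29}, ∂A = {26, 27}.

Closed sets in (X, τ) are complements of opens:
  closed(X, τ) = {∅, {25}, {26}, {29}, {25, 26}, {25, 29}, {26, 27}, {26, 29}, {25, 26, 27}, {25, 26, 29}, {26, 27, 29}, {25, 26, 27, 29}, {25, 26, 27, 28, 29}}.
int(A) = ⋃ {U ∈ τ : U ⊆ A}. Opens contained in A: ∅, {28}, {25, 28}, {28, 29}, {25, 28, 29}.
Taking the union of these: int(A) = {25, 28, 29}.
cl(A) = ⋂ {C closed : A ⊆ C}. Closed sets containing A: {25, 26, 27, 28, 29}.
Intersecting these: cl(A) = {25, 26, 27, 28, 29}.
∂A = cl(A) ∖ int(A) = {25, 26, 27, 28, 29} ∖ {25, 28, 29} = {26, 27}.


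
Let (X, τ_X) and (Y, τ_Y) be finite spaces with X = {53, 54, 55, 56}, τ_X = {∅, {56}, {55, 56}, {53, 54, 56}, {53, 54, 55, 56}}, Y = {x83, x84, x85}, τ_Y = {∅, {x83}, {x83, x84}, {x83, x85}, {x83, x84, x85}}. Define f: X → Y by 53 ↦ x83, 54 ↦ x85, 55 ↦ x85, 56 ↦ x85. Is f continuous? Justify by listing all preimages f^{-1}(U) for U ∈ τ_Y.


f is NOT continuous.

Compute f^{-1}(U) for each U ∈ τ_Y:
  U = ∅: f^{-1}(U) = ∅ ∈ τ_X ✓.
  U = {x83}: f^{-1}(U) = {53} ∉ τ_X ✗.
  U = {x83, x84}: f^{-1}(U) = {53} ∉ τ_X ✗.
  U = {x83, x85}: f^{-1}(U) = {53, 54, 55, 56} ∈ τ_X ✓.
  U = {x83, x84, x85}: f^{-1}(U) = {53, 54, 55, 56} ∈ τ_X ✓.
Found U = {x83} with f^{-1}(U) = {53} not in τ_X. Therefore f is NOT continuous.


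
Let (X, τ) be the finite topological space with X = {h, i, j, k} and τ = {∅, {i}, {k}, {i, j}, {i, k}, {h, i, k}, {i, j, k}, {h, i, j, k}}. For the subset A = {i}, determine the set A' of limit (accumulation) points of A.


A' = {h, j}

For each x ∈ X, list the open sets U ∈ τ with x ∈ U, then check whether U ∩ (A ∖ {x}) ≠ ∅ for every such U.
  x = h: opens ∋ x are {h, i, k}, {h, i, j, k}; each meets A ∖ {h}, so x IS a limit point.
  x = i: open {i} ∋ x has {i} ∩ (A ∖ {i}) = ∅, so x is NOT a limit point.
  x = j: opens ∋ x are {i, j}, {i, j, k}, {h, i, j, k}; each meets A ∖ {j}, so x IS a limit point.
  x = k: open {k} ∋ x has {k} ∩ (A ∖ {k}) = ∅, so x is NOT a limit point.
Collecting: A' = {h, j}.


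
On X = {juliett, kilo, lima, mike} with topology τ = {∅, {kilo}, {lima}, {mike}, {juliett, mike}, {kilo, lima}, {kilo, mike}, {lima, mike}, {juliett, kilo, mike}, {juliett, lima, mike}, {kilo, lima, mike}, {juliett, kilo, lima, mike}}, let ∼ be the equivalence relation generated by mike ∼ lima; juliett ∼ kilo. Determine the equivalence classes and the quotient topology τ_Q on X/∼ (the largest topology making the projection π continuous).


X/∼ = {[juliett=kilo], [lima=mike]}; |τ_Q| = 3.

Equivalence classes: [juliett=kilo], [lima=mike].
Quotient map π: X → X/∼ sends juliett ↦ [juliett=kilo], kilo ↦ [juliett=kilo], lima ↦ [lima=mike], mike ↦ [lima=mike].
For each subset V ⊆ X/∼, compute π^{-1}(V) ⊆ X and check whether π^{-1}(V) ∈ τ. V is open in τ_Q iff π^{-1}(V) ∈ τ.
  V = {}: π^{-1}(V) = ∅ ∈ τ ✓.
  V = {[juliett=kilo]}: π^{-1}(V) = {juliett, kilo} ∉ τ ✗.
  V = {[lima=mike]}: π^{-1}(V) = {lima, mike} ∈ τ ✓.
  V = {[juliett=kilo], [lima=mike]}: π^{-1}(V) = {juliett, kilo, lima, mike} ∈ τ ✓.
Open sets in the quotient: τ_Q = {{}, {[lima=mike]}, {[juliett=kilo], [lima=mike]}} (3 elements).


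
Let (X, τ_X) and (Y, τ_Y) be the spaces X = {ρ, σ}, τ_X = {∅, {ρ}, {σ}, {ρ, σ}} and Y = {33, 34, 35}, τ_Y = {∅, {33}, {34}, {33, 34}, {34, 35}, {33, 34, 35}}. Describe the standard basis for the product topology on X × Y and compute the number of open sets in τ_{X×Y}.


Basis B = {∅ × ∅, {ρ} × {33}, {ρ} × {34}, {σ} × {33}, {σ} × {34}, {ρ} × {33, 34}, {ρ, σ} × {33}, {ρ} × {34, 35}, {ρ, σ} × {34}, {σ} × {33, 34}, {σ} × {34, 35}, {ρ} × {33, 34, 35}, {σ} × {33, 34, 35}, {ρ, σ} × {33, 34}, {ρ, σ} × {34, 35}, {ρ, σ} × {33, 34, 35}}; |τ_{X×Y}| = 36.

Enumerate products U × V with U ∈ τ_X, V ∈ τ_Y (deduplicated):
  ∅ × ∅ = {} (∅)
  {ρ} × {33} = {(ρ,33)}
  {ρ} × {34} = {(ρ,34)}
  {σ} × {33} = {(σ,33)}
  {σ} × {34} = {(σ,34)}
  {ρ} × {33, 34} = {(ρ,33), (ρ,34)}
  {ρ, σ} × {33} = {(ρ,33), (σ,33)}
  {ρ} × {34, 35} = {(ρ,34), (ρ,35)}
  {ρ, σ} × {34} = {(ρ,34), (σ,34)}
  {σ} × {33, 34} = {(σ,33), (σ,34)}
  {σ} × {34, 35} = {(σ,34), (σ,35)}
  {ρ} × {33, 34, 35} = {(ρ,33), (ρ,34), (ρ,35)}
  {σ} × {33, 34, 35} = {(σ,33), (σ,34), (σ,35)}
  {ρ, σ} × {33, 34} = {(ρ,33), (ρ,34), (σ,33), (σ,34)}
  {ρ, σ} × {34, 35} = {(ρ,34), (ρ,35), (σ,34), (σ,35)}
  {ρ, σ} × {33, 34, 35} = {(ρ,33), (ρ,34), (ρ,35), (σ,33), (σ,34), (σ,35)}
These 16 distinct sets form the basis B.
Close under arbitrary unions to get τ_{X×Y}; counting gives |τ_{X×Y}| = 36.


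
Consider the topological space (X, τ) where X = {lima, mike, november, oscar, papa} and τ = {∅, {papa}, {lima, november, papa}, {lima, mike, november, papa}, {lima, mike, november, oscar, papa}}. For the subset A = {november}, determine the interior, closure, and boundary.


int(A) = ∅, cl(A) = {lima, mike, november, oscar}, ∂A = {lima, mike, november, oscar}.

Closed sets in (X, τ) are complements of opens:
  closed(X, τ) = {∅, {oscar}, {mike, oscar}, {lima, mike, november, oscar}, {lima, mike, november, oscar, papa}}.
int(A) = ⋃ {U ∈ τ : U ⊆ A}. Opens contained in A: ∅.
Taking the union of these: int(A) = ∅.
cl(A) = ⋂ {C closed : A ⊆ C}. Closed sets containing A: {lima, mike, november, oscar}, {lima, mike, november, oscar, papa}.
Intersecting these: cl(A) = {lima, mike, november, oscar}.
∂A = cl(A) ∖ int(A) = {lima, mike, november, oscar} ∖ ∅ = {lima, mike, november, oscar}.


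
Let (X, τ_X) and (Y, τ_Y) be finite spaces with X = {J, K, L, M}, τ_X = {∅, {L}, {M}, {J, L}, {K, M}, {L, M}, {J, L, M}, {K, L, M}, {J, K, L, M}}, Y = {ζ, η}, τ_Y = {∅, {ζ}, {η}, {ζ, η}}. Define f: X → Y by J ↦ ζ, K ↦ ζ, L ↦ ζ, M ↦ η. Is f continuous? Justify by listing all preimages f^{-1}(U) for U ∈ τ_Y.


f is NOT continuous.

Compute f^{-1}(U) for each U ∈ τ_Y:
  U = ∅: f^{-1}(U) = ∅ ∈ τ_X ✓.
  U = {ζ}: f^{-1}(U) = {J, K, L} ∉ τ_X ✗.
  U = {η}: f^{-1}(U) = {M} ∈ τ_X ✓.
  U = {ζ, η}: f^{-1}(U) = {J, K, L, M} ∈ τ_X ✓.
Found U = {ζ} with f^{-1}(U) = {J, K, L} not in τ_X. Therefore f is NOT continuous.


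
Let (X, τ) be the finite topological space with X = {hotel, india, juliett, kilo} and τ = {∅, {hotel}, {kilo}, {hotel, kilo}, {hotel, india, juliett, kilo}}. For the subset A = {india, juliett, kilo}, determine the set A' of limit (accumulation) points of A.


A' = {india, juliett}

For each x ∈ X, list the open sets U ∈ τ with x ∈ U, then check whether U ∩ (A ∖ {x}) ≠ ∅ for every such U.
  x = hotel: open {hotel} ∋ x has {hotel} ∩ (A ∖ {hotel}) = ∅, so x is NOT a limit point.
  x = india: opens ∋ x are {hotel, india, juliett, kilo}; each meets A ∖ {india}, so x IS a limit point.
  x = juliett: opens ∋ x are {hotel, india, juliett, kilo}; each meets A ∖ {juliett}, so x IS a limit point.
  x = kilo: open {kilo} ∋ x has {kilo} ∩ (A ∖ {kilo}) = ∅, so x is NOT a limit point.
Collecting: A' = {india, juliett}.


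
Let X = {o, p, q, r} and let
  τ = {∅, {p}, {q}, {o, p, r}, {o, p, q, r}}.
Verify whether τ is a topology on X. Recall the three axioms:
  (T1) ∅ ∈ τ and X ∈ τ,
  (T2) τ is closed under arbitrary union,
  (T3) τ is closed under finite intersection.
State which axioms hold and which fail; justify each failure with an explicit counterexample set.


τ is NOT a topology on X.

Axiom (T1): ∅ ∈ τ? Yes; X ∈ τ? Yes.
Axiom (T2/T3): check pairwise unions and intersections of members of τ.
Counterexample for (T2): {p} ∪ {q} = {p, q} ∉ τ. Therefore τ is NOT a topology.


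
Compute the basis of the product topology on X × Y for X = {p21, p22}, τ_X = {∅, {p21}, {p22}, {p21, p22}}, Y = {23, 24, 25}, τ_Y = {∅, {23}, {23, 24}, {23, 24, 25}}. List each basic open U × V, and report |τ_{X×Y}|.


Basis B = {∅ × ∅, {p21} × {23}, {p22} × {23}, {p21} × {23, 24}, {p21, p22} × {23}, {p22} × {23, 24}, {p21} × {23, 24, 25}, {p22} × {23, 24, 25}, {p21, p22} × {23, 24}, {p21, p22} × {23, 24, 25}}; |τ_{X×Y}| = 16.

Enumerate products U × V with U ∈ τ_X, V ∈ τ_Y (deduplicated):
  ∅ × ∅ = {} (∅)
  {p21} × {23} = {(p21,23)}
  {p22} × {23} = {(p22,23)}
  {p21} × {23, 24} = {(p21,23), (p21,24)}
  {p21, p22} × {23} = {(p21,23), (p22,23)}
  {p22} × {23, 24} = {(p22,23), (p22,24)}
  {p21} × {23, 24, 25} = {(p21,23), (p21,24), (p21,25)}
  {p22} × {23, 24, 25} = {(p22,23), (p22,24), (p22,25)}
  {p21, p22} × {23, 24} = {(p21,23), (p21,24), (p22,23), (p22,24)}
  {p21, p22} × {23, 24, 25} = {(p21,23), (p21,24), (p21,25), (p22,23), (p22,24), (p22,25)}
These 10 distinct sets form the basis B.
Close under arbitrary unions to get τ_{X×Y}; counting gives |τ_{X×Y}| = 16.


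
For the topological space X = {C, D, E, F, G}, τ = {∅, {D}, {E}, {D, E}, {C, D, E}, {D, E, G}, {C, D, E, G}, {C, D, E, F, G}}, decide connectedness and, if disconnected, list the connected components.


(X, τ) is connected.

Find clopen sets (U ∈ τ with X ∖ U ∈ τ):
  U = ∅, X ∖ U = {C, D, E, F, G} — both open, so U is clopen.
  U = {C, D, E, F, G}, X ∖ U = ∅ — both open, so U is clopen.
Only trivial clopens (∅ and X) exist, so (X, τ) is connected.
Compute connected components by grouping points that agree on all clopens:
  component: {C, D, E, F, G}


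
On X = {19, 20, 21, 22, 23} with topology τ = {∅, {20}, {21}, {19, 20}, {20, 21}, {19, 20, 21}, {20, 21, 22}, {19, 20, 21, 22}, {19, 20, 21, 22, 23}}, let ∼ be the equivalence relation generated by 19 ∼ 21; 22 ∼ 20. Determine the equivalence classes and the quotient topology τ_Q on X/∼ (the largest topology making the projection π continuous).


X/∼ = {[19=21], [20=22], [23]}; |τ_Q| = 3.

Equivalence classes: [19=21], [20=22], [23].
Quotient map π: X → X/∼ sends 19 ↦ [19=21], 20 ↦ [20=22], 21 ↦ [19=21], 22 ↦ [20=22], 23 ↦ [23].
For each subset V ⊆ X/∼, compute π^{-1}(V) ⊆ X and check whether π^{-1}(V) ∈ τ. V is open in τ_Q iff π^{-1}(V) ∈ τ.
  V = {}: π^{-1}(V) = ∅ ∈ τ ✓.
  V = {[19=21]}: π^{-1}(V) = {19, 21} ∉ τ ✗.
  V = {[20=22]}: π^{-1}(V) = {20, 22} ∉ τ ✗.
  V = {[19=21], [20=22]}: π^{-1}(V) = {19, 20, 21, 22} ∈ τ ✓.
  V = {[23]}: π^{-1}(V) = {23} ∉ τ ✗.
  V = {[19=21], [23]}: π^{-1}(V) = {19, 21, 23} ∉ τ ✗.
  V = {[20=22], [23]}: π^{-1}(V) = {20, 22, 23} ∉ τ ✗.
  V = {[19=21], [20=22], [23]}: π^{-1}(V) = {19, 20, 21, 22, 23} ∈ τ ✓.
Open sets in the quotient: τ_Q = {{}, {[19=21], [20=22]}, {[19=21], [20=22], [23]}} (3 elements).


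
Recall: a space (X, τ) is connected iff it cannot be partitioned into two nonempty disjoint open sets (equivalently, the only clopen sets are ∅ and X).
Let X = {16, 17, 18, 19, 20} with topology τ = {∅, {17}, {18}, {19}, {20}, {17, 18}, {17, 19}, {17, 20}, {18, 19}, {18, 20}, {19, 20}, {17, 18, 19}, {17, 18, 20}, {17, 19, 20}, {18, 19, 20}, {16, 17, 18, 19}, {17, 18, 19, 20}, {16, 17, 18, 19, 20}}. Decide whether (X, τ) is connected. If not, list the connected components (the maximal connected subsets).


(X, τ) is disconnected; components = [{20}, {16, 17, 18, 19}].

Find clopen sets (U ∈ τ with X ∖ U ∈ τ):
  U = ∅, X ∖ U = {16, 17, 18, 19, 20} — both open, so U is clopen.
  U = {20}, X ∖ U = {16, 17, 18, 19} — both open, so U is clopen.
  U = {16, 17, 18, 19}, X ∖ U = {20} — both open, so U is clopen.
  U = {16, 17, 18, 19, 20}, X ∖ U = ∅ — both open, so U is clopen.
Nontrivial clopen(s) exist: e.g. {16, 17, 18, 19}. So (X, τ) is disconnected.
Compute connected components by grouping points that agree on all clopens:
  component: {20}
  component: {16, 17, 18, 19}


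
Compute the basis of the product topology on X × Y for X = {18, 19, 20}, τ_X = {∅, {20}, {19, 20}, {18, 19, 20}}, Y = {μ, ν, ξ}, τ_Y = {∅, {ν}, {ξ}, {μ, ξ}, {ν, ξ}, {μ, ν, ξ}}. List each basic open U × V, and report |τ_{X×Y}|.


Basis B = {∅ × ∅, {20} × {ν}, {20} × {ξ}, {19, 20} × {ν}, {19, 20} × {ξ}, {20} × {μ, ξ}, {20} × {ν, ξ}, {18, 19, 20} × {ν}, {18, 19, 20} × {ξ}, {20} × {μ, ν, ξ}, {19, 20} × {μ, ξ}, {19, 20} × {ν, ξ}, {18, 19, 20} × {μ, ξ}, {18, 19, 20} × {ν, ξ}, {19, 20} × {μ, ν, ξ}, {18, 19, 20} × {μ, ν, ξ}}; |τ_{X×Y}| = 40.

Enumerate products U × V with U ∈ τ_X, V ∈ τ_Y (deduplicated):
  ∅ × ∅ = {} (∅)
  {20} × {ν} = {(20,ν)}
  {20} × {ξ} = {(20,ξ)}
  {19, 20} × {ν} = {(19,ν), (20,ν)}
  {19, 20} × {ξ} = {(19,ξ), (20,ξ)}
  {20} × {μ, ξ} = {(20,μ), (20,ξ)}
  {20} × {ν, ξ} = {(20,ν), (20,ξ)}
  {18, 19, 20} × {ν} = {(18,ν), (19,ν), (20,ν)}
  {18, 19, 20} × {ξ} = {(18,ξ), (19,ξ), (20,ξ)}
  {20} × {μ, ν, ξ} = {(20,μ), (20,ν), (20,ξ)}
  {19, 20} × {μ, ξ} = {(19,μ), (19,ξ), (20,μ), (20,ξ)}
  {19, 20} × {ν, ξ} = {(19,ν), (19,ξ), (20,ν), (20,ξ)}
  {18, 19, 20} × {μ, ξ} = {(18,μ), (18,ξ), (19,μ), (19,ξ), (20,μ), (20,ξ)}
  {18, 19, 20} × {ν, ξ} = {(18,ν), (18,ξ), (19,ν), (19,ξ), (20,ν), (20,ξ)}
  {19, 20} × {μ, ν, ξ} = {(19,μ), (19,ν), (19,ξ), (20,μ), (20,ν), (20,ξ)}
  {18, 19, 20} × {μ, ν, ξ} = {(18,μ), (18,ν), (18,ξ), (19,μ), (19,ν), (19,ξ), (20,μ), (20,ν), (20,ξ)}
These 16 distinct sets form the basis B.
Close under arbitrary unions to get τ_{X×Y}; counting gives |τ_{X×Y}| = 40.


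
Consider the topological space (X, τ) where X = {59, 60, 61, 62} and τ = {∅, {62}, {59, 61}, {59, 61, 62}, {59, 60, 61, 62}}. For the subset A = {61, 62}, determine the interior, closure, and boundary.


int(A) = {62}, cl(A) = {59, 60, 61, 62}, ∂A = {59, 60, 61}.

Closed sets in (X, τ) are complements of opens:
  closed(X, τ) = {∅, {60}, {60, 62}, {59, 60, 61}, {59, 60, 61, 62}}.
int(A) = ⋃ {U ∈ τ : U ⊆ A}. Opens contained in A: ∅, {62}.
Taking the union of these: int(A) = {62}.
cl(A) = ⋂ {C closed : A ⊆ C}. Closed sets containing A: {59, 60, 61, 62}.
Intersecting these: cl(A) = {59, 60, 61, 62}.
∂A = cl(A) ∖ int(A) = {59, 60, 61, 62} ∖ {62} = {59, 60, 61}.


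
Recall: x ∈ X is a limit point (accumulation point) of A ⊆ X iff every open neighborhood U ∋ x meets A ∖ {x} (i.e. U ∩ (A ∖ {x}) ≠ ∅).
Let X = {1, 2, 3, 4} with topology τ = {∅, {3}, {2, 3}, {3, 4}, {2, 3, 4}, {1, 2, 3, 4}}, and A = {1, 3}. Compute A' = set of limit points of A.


A' = {1, 2, 4}

For each x ∈ X, list the open sets U ∈ τ with x ∈ U, then check whether U ∩ (A ∖ {x}) ≠ ∅ for every such U.
  x = 1: opens ∋ x are {1, 2, 3, 4}; each meets A ∖ {1}, so x IS a limit point.
  x = 2: opens ∋ x are {2, 3}, {2, 3, 4}, {1, 2, 3, 4}; each meets A ∖ {2}, so x IS a limit point.
  x = 3: open {3} ∋ x has {3} ∩ (A ∖ {3}) = ∅, so x is NOT a limit point.
  x = 4: opens ∋ x are {3, 4}, {2, 3, 4}, {1, 2, 3, 4}; each meets A ∖ {4}, so x IS a limit point.
Collecting: A' = {1, 2, 4}.


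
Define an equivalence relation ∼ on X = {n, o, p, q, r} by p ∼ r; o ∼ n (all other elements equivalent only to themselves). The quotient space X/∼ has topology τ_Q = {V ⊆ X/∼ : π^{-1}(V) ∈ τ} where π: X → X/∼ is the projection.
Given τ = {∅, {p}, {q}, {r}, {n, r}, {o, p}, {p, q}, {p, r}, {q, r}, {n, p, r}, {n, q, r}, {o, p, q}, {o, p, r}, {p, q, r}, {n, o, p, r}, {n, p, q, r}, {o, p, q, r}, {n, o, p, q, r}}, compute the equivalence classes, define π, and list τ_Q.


X/∼ = {[n=o], [p=r], [q]}; |τ_Q| = 6.

Equivalence classes: [n=o], [p=r], [q].
Quotient map π: X → X/∼ sends n ↦ [n=o], o ↦ [n=o], p ↦ [p=r], q ↦ [q], r ↦ [p=r].
For each subset V ⊆ X/∼, compute π^{-1}(V) ⊆ X and check whether π^{-1}(V) ∈ τ. V is open in τ_Q iff π^{-1}(V) ∈ τ.
  V = {}: π^{-1}(V) = ∅ ∈ τ ✓.
  V = {[n=o]}: π^{-1}(V) = {n, o} ∉ τ ✗.
  V = {[p=r]}: π^{-1}(V) = {p, r} ∈ τ ✓.
  V = {[n=o], [p=r]}: π^{-1}(V) = {n, o, p, r} ∈ τ ✓.
  V = {[q]}: π^{-1}(V) = {q} ∈ τ ✓.
  V = {[n=o], [q]}: π^{-1}(V) = {n, o, q} ∉ τ ✗.
  V = {[p=r], [q]}: π^{-1}(V) = {p, q, r} ∈ τ ✓.
  V = {[n=o], [p=r], [q]}: π^{-1}(V) = {n, o, p, q, r} ∈ τ ✓.
Open sets in the quotient: τ_Q = {{}, {[p=r]}, {[n=o], [p=r]}, {[q]}, {[p=r], [q]}, {[n=o], [p=r], [q]}} (6 elements).


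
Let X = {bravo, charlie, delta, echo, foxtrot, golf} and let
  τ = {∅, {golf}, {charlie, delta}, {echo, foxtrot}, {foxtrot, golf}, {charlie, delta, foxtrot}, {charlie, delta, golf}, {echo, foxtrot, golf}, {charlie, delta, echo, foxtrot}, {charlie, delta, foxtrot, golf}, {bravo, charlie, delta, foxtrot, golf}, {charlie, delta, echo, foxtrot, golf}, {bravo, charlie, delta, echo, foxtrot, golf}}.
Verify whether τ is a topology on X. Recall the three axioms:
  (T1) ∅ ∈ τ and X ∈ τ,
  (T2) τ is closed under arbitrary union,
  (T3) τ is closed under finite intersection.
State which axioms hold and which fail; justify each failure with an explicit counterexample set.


τ is NOT a topology on X.

Axiom (T1): ∅ ∈ τ? Yes; X ∈ τ? Yes.
Axiom (T2/T3): check pairwise unions and intersections of members of τ.
Counterexample for (T3): {echo, foxtrot} ∩ {foxtrot, golf} = {foxtrot} ∉ τ. Therefore τ is NOT a topology.
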